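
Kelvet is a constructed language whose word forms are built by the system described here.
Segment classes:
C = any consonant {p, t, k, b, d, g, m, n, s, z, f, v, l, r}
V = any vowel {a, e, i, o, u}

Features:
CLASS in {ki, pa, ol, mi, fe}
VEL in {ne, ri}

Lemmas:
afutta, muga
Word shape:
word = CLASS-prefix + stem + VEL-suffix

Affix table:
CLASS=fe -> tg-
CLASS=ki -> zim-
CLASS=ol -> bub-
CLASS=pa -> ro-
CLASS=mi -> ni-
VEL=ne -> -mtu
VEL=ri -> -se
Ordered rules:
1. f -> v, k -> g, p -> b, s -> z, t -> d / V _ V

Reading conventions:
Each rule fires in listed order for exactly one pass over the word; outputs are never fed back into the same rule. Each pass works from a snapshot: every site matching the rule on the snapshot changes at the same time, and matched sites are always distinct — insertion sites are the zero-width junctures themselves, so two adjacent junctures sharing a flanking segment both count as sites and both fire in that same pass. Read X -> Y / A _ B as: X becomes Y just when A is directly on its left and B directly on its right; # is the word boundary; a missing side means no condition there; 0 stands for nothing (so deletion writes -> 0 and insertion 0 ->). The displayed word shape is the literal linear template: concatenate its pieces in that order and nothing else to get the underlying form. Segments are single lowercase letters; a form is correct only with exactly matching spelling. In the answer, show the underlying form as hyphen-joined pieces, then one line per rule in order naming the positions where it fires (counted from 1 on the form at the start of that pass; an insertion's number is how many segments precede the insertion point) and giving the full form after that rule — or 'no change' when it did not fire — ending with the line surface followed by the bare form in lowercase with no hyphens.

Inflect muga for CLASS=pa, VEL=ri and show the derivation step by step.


underlying: ro-muga-se
1. f -> v, k -> g, p -> b, s -> z, t -> d / V _ V: fires at position(s) 7: romugaze
surface: romugaze


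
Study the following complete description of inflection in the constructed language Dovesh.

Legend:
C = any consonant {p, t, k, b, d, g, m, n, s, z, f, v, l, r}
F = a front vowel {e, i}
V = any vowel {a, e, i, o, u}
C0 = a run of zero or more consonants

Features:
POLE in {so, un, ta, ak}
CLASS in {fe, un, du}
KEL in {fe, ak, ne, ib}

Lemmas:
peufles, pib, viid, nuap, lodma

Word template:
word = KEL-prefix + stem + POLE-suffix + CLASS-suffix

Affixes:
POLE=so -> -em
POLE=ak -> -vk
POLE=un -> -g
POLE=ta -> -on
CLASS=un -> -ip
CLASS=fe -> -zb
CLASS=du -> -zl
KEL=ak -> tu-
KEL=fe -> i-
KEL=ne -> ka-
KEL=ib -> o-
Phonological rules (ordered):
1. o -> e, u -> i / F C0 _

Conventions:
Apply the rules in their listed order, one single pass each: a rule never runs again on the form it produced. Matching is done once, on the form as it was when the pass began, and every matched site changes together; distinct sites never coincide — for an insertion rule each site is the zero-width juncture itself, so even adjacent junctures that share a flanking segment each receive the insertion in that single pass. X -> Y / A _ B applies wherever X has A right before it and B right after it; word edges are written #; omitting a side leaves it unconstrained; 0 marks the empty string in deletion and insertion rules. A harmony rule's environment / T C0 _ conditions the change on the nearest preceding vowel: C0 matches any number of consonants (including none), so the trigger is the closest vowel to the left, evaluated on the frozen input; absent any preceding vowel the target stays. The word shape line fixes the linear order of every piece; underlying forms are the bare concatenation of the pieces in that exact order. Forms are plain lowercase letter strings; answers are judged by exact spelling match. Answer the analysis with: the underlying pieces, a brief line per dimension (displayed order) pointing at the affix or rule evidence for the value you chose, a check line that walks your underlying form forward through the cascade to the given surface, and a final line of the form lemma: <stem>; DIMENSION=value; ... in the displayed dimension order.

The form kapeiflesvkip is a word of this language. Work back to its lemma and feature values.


underlying: ka-peufles-vk-ip
POLE=ak - signalled by the affix -vk
CLASS=un - signalled by the affix -ip
KEL=ne - signalled by the affix ka-
check: kapeuflesvkip -> kapeiflesvkip
lemma: peufles; POLE=ak; CLASS=un; KEL=ne


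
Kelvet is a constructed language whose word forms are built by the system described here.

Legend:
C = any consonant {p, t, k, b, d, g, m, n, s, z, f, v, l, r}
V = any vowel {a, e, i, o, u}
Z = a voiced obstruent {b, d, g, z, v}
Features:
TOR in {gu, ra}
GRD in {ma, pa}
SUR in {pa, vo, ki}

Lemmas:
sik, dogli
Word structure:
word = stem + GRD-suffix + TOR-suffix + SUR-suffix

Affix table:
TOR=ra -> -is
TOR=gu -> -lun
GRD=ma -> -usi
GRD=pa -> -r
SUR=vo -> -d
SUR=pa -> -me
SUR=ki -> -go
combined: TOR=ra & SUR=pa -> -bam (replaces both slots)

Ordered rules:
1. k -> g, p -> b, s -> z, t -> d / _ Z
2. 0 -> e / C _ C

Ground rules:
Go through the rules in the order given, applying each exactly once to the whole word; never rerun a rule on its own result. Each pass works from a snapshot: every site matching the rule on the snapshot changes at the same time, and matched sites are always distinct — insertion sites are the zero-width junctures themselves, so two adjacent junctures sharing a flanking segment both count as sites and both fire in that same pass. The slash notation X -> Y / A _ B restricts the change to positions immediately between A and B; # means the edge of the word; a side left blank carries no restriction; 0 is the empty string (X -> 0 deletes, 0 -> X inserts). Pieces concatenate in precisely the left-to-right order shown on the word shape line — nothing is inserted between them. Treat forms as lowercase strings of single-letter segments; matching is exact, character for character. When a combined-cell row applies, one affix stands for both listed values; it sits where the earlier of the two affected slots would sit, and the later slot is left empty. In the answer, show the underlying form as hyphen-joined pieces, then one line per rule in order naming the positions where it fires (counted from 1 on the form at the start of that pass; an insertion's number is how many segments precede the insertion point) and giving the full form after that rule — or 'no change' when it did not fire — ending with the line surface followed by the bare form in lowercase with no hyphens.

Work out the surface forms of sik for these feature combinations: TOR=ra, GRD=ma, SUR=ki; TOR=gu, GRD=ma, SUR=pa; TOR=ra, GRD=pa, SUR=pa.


cell TOR=ra, GRD=ma, SUR=ki:
underlying: sik-usi-is-go
1. k -> g, p -> b, s -> z, t -> d / _ Z: fires at position(s) 8: sikusiizgo
2. 0 -> e / C _ C: inserts after position(s) 8: sikusiizego
surface: sikusiizego

cell TOR=gu, GRD=ma, SUR=pa:
underlying: sik-usi-lun-me
1. k -> g, p -> b, s -> z, t -> d / _ Z: no change
2. 0 -> e / C _ C: inserts after position(s) 9: sikusiluneme
surface: sikusiluneme

cell TOR=ra, GRD=pa, SUR=pa:
underlying: sik-r-bam
1. k -> g, p -> b, s -> z, t -> d / _ Z: no change
2. 0 -> e / C _ C: inserts after position(s) 3, 4: sikerebam
surface: sikerebam


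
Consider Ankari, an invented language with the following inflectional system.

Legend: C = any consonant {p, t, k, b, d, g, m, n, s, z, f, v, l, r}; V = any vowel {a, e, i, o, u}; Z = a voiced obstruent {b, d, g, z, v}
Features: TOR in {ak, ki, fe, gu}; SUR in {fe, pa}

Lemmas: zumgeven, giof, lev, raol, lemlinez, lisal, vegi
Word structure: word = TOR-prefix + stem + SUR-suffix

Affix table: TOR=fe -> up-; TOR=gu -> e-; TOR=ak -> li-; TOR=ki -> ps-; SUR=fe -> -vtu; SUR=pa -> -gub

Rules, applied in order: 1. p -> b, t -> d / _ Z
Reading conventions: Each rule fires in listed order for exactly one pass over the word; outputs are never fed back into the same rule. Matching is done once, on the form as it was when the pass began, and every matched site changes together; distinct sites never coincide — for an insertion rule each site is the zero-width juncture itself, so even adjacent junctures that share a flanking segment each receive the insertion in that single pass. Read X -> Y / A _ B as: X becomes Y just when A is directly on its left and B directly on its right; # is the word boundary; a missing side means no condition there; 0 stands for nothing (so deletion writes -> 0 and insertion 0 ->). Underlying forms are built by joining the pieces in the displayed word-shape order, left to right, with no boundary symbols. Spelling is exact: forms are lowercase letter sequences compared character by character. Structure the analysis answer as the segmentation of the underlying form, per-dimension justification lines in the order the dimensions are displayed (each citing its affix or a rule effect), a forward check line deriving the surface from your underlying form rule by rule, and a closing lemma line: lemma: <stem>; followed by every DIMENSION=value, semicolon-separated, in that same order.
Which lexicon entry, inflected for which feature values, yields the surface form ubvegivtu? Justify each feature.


underlying: up-vegi-vtu
TOR=fe - signalled by the affix up-
SUR=fe - signalled by the affix -vtu
check: upvegivtu -> ubvegivtu
lemma: vegi; TOR=fe; SUR=fe


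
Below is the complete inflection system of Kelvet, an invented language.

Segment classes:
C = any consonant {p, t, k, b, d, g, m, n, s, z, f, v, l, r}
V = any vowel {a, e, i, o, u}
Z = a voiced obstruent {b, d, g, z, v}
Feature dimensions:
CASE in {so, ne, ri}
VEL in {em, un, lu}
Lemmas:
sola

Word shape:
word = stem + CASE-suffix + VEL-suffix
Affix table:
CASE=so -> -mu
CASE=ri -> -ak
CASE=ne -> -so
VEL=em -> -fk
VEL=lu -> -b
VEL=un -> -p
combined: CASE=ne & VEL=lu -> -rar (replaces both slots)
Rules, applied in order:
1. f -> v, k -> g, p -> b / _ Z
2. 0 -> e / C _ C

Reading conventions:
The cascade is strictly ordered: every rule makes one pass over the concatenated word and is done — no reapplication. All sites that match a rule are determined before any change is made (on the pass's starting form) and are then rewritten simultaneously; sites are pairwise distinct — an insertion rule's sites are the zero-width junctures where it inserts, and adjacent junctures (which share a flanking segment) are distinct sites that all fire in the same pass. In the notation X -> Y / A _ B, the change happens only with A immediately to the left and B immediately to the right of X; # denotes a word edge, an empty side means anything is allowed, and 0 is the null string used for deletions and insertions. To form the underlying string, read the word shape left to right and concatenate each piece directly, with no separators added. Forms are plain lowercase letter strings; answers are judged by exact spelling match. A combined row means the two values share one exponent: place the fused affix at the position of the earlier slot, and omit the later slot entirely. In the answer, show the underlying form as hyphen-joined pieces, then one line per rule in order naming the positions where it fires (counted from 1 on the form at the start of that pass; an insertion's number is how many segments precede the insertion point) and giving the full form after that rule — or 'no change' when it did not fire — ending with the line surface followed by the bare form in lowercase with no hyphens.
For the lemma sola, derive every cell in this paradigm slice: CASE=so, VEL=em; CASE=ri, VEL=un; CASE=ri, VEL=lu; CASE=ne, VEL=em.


cell CASE=so, VEL=em:
underlying: sola-mu-fk
1. f -> v, k -> g, p -> b / _ Z: no change
2. 0 -> e / C _ C: inserts after position(s) 7: solamufek
surface: solamufek

cell CASE=ri, VEL=un:
underlying: sola-ak-p
1. f -> v, k -> g, p -> b / _ Z: no change
2. 0 -> e / C _ C: inserts after position(s) 6: solaakep
surface: solaakep

cell CASE=ri, VEL=lu:
underlying: sola-ak-b
1. f -> v, k -> g, p -> b / _ Z: fires at position(s) 6: solaagb
2. 0 -> e / C _ C: inserts after position(s) 6: solaageb
surface: solaageb

cell CASE=ne, VEL=em:
underlying: sola-so-fk
1. f -> v, k -> g, p -> b / _ Z: no change
2. 0 -> e / C _ C: inserts after position(s) 7: solasofek
surface: solasofek


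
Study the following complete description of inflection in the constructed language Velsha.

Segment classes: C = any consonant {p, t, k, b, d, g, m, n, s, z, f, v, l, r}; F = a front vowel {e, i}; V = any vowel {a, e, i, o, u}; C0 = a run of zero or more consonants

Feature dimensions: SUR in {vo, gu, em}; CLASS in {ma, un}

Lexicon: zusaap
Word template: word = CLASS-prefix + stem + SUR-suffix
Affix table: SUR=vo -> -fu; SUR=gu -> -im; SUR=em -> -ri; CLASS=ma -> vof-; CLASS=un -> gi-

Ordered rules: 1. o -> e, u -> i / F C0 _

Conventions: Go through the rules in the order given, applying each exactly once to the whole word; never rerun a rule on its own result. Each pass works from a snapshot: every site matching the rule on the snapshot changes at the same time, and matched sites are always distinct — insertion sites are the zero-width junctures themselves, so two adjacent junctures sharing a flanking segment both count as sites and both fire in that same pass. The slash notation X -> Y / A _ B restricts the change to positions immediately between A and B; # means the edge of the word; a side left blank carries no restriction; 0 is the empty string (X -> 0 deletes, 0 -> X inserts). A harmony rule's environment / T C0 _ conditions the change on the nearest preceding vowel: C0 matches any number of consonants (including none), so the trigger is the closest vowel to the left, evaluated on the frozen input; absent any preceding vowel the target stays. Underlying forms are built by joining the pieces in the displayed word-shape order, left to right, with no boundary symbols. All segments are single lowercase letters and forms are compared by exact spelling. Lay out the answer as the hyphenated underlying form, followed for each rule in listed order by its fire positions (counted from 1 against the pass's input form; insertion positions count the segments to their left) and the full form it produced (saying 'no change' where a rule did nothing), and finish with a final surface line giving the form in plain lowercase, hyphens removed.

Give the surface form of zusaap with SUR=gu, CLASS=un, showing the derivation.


underlying: gi-zusaap-im
1. o -> e, u -> i / F C0 _: fires at position(s) 4: gizisaapim
surface: gizisaapim


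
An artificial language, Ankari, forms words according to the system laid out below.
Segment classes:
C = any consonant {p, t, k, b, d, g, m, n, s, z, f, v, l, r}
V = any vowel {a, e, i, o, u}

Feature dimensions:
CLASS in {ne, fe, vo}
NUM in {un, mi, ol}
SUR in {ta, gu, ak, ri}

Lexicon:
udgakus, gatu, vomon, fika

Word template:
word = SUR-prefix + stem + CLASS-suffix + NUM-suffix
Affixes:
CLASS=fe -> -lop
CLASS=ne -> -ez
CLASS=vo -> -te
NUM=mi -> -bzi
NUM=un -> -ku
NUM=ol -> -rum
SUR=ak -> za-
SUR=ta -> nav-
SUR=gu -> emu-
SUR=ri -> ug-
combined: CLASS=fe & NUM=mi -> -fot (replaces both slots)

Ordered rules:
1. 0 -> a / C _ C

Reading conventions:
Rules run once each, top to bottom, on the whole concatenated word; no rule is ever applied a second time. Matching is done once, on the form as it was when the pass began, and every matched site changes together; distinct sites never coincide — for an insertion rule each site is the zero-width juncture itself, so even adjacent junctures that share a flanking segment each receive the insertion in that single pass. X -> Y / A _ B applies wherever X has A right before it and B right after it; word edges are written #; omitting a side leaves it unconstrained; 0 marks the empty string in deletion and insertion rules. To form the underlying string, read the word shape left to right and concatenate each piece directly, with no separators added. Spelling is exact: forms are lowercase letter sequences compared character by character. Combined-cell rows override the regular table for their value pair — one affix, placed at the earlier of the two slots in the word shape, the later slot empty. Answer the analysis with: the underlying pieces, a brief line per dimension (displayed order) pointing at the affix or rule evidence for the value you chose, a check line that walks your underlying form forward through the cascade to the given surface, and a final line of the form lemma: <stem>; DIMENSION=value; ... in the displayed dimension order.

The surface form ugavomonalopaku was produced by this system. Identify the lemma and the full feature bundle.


underlying: ug-vomon-lop-ku
CLASS=fe - signalled by the affix -lop
NUM=un - signalled by the affix -ku
SUR=ri - signalled by the affix ug-
check: ugvomonlopku -> ugavomonalopaku
lemma: vomon; CLASS=fe; NUM=un; SUR=ri


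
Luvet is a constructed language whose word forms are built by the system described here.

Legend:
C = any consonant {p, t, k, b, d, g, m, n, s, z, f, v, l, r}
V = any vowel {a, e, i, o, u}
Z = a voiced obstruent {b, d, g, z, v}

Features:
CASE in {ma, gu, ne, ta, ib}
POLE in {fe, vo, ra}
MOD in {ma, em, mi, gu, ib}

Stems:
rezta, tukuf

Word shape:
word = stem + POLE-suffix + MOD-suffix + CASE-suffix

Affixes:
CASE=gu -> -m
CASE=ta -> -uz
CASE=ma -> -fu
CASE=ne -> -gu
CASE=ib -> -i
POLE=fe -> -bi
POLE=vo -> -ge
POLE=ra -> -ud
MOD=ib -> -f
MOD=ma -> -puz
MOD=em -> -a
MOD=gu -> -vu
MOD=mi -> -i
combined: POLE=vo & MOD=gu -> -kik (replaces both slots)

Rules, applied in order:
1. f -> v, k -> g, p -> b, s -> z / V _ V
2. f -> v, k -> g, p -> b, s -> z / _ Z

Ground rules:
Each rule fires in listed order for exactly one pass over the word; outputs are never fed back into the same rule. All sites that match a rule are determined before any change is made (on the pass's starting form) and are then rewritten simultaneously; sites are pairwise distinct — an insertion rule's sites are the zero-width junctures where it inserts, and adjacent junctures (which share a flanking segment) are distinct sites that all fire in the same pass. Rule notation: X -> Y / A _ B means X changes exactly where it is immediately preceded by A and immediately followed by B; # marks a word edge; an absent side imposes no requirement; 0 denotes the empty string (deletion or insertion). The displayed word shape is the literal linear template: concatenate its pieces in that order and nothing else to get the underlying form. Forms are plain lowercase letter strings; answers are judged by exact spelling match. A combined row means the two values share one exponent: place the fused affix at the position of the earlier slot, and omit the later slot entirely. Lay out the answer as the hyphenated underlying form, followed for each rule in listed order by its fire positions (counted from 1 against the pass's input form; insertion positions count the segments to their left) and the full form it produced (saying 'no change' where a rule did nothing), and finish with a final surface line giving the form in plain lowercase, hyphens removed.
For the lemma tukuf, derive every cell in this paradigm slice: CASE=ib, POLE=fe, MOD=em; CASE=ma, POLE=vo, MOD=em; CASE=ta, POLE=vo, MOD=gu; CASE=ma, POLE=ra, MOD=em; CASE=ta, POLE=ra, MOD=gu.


cell CASE=ib, POLE=fe, MOD=em:
underlying: tukuf-bi-a-i
1. f -> v, k -> g, p -> b, s -> z / V _ V: fires at position(s) 3: tugufbiai
2. f -> v, k -> g, p -> b, s -> z / _ Z: fires at position(s) 5: tuguvbiai
surface: tuguvbiai

cell CASE=ma, POLE=vo, MOD=em:
underlying: tukuf-ge-a-fu
1. f -> v, k -> g, p -> b, s -> z / V _ V: fires at position(s) 3, 9: tugufgeavu
2. f -> v, k -> g, p -> b, s -> z / _ Z: fires at position(s) 5: tuguvgeavu
surface: tuguvgeavu

cell CASE=ta, POLE=vo, MOD=gu:
underlying: tukuf-kik-uz
1. f -> v, k -> g, p -> b, s -> z / V _ V: fires at position(s) 3, 8: tugufkiguz
2. f -> v, k -> g, p -> b, s -> z / _ Z: no change
surface: tugufkiguz

cell CASE=ma, POLE=ra, MOD=em:
underlying: tukuf-ud-a-fu
1. f -> v, k -> g, p -> b, s -> z / V _ V: fires at position(s) 3, 5, 9: tuguvudavu
2. f -> v, k -> g, p -> b, s -> z / _ Z: no change
surface: tuguvudavu

cell CASE=ta, POLE=ra, MOD=gu:
underlying: tukuf-ud-vu-uz
1. f -> v, k -> g, p -> b, s -> z / V _ V: fires at position(s) 3, 5: tuguvudvuuz
2. f -> v, k -> g, p -> b, s -> z / _ Z: no change
surface: tuguvudvuuz


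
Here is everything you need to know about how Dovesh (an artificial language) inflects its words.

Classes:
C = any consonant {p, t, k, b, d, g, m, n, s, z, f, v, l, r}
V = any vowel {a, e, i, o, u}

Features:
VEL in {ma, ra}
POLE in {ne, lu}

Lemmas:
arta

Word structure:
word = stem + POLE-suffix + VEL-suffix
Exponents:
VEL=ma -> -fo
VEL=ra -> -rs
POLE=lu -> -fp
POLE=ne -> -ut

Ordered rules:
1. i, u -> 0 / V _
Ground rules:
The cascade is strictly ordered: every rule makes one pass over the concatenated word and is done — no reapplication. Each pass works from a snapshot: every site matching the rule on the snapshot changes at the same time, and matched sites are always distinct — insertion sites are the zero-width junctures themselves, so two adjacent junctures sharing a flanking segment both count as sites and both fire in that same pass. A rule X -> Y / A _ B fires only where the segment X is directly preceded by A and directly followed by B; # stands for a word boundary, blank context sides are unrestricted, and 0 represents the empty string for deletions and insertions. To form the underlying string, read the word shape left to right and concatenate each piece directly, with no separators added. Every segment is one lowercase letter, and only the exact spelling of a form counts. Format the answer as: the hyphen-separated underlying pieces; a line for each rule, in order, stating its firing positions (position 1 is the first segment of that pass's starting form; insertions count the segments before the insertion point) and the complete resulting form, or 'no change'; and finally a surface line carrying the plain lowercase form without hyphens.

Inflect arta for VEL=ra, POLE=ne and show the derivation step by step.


underlying: arta-ut-rs
1. i, u -> 0 / V _: fires at position(s) 5: artatrs
surface: artatrs


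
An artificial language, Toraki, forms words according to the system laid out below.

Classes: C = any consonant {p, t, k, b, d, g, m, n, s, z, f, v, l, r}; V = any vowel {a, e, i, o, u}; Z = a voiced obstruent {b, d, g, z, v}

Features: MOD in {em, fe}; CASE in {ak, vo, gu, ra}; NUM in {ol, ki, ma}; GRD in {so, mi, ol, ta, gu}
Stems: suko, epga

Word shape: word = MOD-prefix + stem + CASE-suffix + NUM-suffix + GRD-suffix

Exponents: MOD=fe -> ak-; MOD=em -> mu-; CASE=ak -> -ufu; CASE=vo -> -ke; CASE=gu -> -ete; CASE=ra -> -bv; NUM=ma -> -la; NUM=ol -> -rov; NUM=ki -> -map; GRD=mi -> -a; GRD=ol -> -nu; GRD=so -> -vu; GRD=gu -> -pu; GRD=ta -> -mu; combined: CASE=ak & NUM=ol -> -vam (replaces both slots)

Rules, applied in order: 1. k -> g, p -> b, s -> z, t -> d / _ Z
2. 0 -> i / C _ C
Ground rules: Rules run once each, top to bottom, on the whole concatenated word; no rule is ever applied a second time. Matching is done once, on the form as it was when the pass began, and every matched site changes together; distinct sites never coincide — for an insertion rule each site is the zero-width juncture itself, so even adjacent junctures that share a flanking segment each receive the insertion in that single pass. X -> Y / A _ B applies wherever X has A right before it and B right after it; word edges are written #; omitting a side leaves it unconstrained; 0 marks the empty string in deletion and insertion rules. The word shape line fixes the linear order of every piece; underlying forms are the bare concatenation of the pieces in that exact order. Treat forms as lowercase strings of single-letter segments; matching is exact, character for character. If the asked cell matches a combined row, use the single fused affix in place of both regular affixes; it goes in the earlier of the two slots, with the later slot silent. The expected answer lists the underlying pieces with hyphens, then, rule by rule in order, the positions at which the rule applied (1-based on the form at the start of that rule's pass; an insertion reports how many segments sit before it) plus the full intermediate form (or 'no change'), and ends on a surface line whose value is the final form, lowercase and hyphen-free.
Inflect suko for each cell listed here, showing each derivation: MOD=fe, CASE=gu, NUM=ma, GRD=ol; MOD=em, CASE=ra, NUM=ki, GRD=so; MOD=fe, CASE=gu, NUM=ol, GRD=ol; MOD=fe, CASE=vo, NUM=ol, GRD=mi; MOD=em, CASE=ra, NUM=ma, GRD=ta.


cell MOD=fe, CASE=gu, NUM=ma, GRD=ol:
underlying: ak-suko-ete-la-nu
1. k -> g, p -> b, s -> z, t -> d / _ Z: no change
2. 0 -> i / C _ C: inserts after position(s) 2: akisukoetelanu
surface: akisukoetelanu

cell MOD=em, CASE=ra, NUM=ki, GRD=so:
underlying: mu-suko-bv-map-vu
1. k -> g, p -> b, s -> z, t -> d / _ Z: fires at position(s) 11: musukobvmabvu
2. 0 -> i / C _ C: inserts after position(s) 7, 8, 11: musukobivimabivu
surface: musukobivimabivu

cell MOD=fe, CASE=gu, NUM=ol, GRD=ol:
underlying: ak-suko-ete-rov-nu
1. k -> g, p -> b, s -> z, t -> d / _ Z: no change
2. 0 -> i / C _ C: inserts after position(s) 2, 12: akisukoeterovinu
surface: akisukoeterovinu

cell MOD=fe, CASE=vo, NUM=ol, GRD=mi:
underlying: ak-suko-ke-rov-a
1. k -> g, p -> b, s -> z, t -> d / _ Z: no change
2. 0 -> i / C _ C: inserts after position(s) 2: akisukokerova
surface: akisukokerova

cell MOD=em, CASE=ra, NUM=ma, GRD=ta:
underlying: mu-suko-bv-la-mu
1. k -> g, p -> b, s -> z, t -> d / _ Z: no change
2. 0 -> i / C _ C: inserts after position(s) 7, 8: musukobivilamu
surface: musukobivilamu


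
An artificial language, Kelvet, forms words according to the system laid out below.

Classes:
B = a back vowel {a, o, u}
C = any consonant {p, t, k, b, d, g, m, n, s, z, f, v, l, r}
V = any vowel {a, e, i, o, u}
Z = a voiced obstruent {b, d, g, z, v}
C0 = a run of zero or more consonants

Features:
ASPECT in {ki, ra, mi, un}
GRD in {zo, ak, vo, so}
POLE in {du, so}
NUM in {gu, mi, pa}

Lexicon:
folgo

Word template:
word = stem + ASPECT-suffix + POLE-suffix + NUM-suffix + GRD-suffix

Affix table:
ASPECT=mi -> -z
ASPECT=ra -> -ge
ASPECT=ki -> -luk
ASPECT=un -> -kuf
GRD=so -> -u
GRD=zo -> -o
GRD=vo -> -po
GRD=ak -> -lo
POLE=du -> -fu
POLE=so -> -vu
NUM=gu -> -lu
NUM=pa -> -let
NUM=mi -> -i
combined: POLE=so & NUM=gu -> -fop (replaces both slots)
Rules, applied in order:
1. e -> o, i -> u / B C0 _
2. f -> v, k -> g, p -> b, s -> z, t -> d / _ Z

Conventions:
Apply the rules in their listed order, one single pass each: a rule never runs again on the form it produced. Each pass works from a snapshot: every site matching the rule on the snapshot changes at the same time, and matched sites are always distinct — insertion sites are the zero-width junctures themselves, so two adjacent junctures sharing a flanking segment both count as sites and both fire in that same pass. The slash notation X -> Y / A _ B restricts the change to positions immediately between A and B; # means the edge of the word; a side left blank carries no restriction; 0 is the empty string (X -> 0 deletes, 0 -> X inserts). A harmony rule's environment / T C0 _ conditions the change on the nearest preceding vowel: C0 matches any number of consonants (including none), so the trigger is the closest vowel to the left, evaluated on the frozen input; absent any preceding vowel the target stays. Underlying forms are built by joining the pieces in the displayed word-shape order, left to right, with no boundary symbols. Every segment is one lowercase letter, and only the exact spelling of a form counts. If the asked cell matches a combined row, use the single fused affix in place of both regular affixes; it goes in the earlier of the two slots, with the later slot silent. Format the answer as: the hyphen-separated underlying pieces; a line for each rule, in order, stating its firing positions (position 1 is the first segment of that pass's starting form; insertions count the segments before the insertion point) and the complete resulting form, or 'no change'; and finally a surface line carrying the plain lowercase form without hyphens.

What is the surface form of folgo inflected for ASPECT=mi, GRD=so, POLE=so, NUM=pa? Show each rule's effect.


underlying: folgo-z-vu-let-u
1. e -> o, i -> u / B C0 _: fires at position(s) 10: folgozvulotu
2. f -> v, k -> g, p -> b, s -> z, t -> d / _ Z: no change
surface: folgozvulotu


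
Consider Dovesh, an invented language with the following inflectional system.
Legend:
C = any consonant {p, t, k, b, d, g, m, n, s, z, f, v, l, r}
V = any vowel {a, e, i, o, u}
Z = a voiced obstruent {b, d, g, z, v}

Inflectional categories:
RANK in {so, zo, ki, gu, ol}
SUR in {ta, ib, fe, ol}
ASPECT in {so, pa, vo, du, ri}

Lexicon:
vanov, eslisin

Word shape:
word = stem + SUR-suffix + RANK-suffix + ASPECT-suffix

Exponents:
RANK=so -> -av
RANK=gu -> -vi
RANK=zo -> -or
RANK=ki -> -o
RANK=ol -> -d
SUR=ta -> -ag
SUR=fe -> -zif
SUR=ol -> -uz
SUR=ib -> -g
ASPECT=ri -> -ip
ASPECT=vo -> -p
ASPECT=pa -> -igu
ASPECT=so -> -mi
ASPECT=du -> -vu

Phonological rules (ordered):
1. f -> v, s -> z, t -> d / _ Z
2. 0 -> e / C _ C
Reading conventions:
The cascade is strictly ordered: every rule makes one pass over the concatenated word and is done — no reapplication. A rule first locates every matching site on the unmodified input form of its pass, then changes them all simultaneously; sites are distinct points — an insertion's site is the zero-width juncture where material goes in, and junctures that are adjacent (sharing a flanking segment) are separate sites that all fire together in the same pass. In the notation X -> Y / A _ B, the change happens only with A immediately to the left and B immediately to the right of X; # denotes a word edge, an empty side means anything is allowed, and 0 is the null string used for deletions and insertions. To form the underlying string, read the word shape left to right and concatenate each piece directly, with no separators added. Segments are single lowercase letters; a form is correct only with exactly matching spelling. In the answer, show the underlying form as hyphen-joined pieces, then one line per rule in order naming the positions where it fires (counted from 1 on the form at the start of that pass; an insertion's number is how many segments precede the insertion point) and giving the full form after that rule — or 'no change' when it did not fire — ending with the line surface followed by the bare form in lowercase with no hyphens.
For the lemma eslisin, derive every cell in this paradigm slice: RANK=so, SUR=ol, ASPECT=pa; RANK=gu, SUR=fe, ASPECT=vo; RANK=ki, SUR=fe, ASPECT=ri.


cell RANK=so, SUR=ol, ASPECT=pa:
underlying: eslisin-uz-av-igu
1. f -> v, s -> z, t -> d / _ Z: no change
2. 0 -> e / C _ C: inserts after position(s) 2: eselisinuzavigu
surface: eselisinuzavigu

cell RANK=gu, SUR=fe, ASPECT=vo:
underlying: eslisin-zif-vi-p
1. f -> v, s -> z, t -> d / _ Z: fires at position(s) 10: eslisinzivvip
2. 0 -> e / C _ C: inserts after position(s) 2, 7, 10: eselisinezivevip
surface: eselisinezivevip

cell RANK=ki, SUR=fe, ASPECT=ri:
underlying: eslisin-zif-o-ip
1. f -> v, s -> z, t -> d / _ Z: no change
2. 0 -> e / C _ C: inserts after position(s) 2, 7: eselisinezifoip
surface: eselisinezifoip


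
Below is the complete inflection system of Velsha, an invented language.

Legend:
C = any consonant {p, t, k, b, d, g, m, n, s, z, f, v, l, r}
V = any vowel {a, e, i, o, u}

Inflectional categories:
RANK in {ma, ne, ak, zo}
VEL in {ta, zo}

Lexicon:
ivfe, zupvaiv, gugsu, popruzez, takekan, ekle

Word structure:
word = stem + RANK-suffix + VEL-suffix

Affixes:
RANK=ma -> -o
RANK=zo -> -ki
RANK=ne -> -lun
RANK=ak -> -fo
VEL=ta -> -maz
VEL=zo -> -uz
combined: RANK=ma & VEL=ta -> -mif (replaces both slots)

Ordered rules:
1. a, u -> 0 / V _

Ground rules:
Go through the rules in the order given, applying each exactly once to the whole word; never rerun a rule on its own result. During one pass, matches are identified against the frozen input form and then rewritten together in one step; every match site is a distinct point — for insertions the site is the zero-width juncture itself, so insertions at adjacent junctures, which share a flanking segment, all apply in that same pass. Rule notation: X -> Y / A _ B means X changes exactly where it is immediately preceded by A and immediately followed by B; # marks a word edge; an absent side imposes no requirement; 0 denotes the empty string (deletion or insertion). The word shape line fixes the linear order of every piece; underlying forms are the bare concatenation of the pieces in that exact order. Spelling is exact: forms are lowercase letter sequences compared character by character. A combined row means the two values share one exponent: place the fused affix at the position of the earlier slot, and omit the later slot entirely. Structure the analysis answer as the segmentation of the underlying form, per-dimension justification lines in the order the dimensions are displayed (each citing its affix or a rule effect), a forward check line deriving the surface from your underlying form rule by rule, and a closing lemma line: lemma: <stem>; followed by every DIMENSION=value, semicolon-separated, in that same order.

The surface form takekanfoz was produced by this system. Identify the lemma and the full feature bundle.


underlying: takekan-fo-uz
RANK=ak - signalled by the affix -fo
VEL=zo - signalled by the affix -uz
check: takekanfouz -> takekanfoz
lemma: takekan; RANK=ak; VEL=zo


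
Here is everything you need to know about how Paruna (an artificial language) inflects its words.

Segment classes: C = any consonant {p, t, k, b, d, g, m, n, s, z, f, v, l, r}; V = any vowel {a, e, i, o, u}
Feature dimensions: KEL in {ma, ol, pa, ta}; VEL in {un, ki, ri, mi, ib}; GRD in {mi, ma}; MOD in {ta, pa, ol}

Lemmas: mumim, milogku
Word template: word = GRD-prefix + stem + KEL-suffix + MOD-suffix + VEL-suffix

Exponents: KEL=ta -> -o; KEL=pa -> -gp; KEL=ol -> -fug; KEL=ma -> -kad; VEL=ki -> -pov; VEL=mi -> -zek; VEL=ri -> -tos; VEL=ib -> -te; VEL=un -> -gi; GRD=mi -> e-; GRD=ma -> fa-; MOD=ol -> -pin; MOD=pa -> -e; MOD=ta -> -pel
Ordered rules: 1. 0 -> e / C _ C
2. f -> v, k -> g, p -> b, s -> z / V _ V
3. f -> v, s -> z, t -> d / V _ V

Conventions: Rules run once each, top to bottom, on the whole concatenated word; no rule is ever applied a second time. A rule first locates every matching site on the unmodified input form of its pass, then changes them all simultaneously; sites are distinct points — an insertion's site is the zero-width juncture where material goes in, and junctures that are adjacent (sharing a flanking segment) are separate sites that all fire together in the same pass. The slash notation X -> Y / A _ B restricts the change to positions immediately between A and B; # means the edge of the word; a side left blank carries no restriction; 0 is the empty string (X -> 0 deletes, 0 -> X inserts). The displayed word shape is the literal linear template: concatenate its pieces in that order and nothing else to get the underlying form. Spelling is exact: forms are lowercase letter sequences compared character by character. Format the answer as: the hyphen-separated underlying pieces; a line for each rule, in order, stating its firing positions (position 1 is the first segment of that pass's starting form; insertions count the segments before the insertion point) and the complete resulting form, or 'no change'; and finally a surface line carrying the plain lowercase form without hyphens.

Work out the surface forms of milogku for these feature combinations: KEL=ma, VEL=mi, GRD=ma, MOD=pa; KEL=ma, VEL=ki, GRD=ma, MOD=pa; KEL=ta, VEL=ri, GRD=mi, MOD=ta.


cell KEL=ma, VEL=mi, GRD=ma, MOD=pa:
underlying: fa-milogku-kad-e-zek
1. 0 -> e / C _ C: inserts after position(s) 7: familogekukadezek
2. f -> v, k -> g, p -> b, s -> z / V _ V: fires at position(s) 9, 11: familogegugadezek
3. f -> v, s -> z, t -> d / V _ V: no change
surface: familogegugadezek

cell KEL=ma, VEL=ki, GRD=ma, MOD=pa:
underlying: fa-milogku-kad-e-pov
1. 0 -> e / C _ C: inserts after position(s) 7: familogekukadepov
2. f -> v, k -> g, p -> b, s -> z / V _ V: fires at position(s) 9, 11, 15: familogegugadebov
3. f -> v, s -> z, t -> d / V _ V: no change
surface: familogegugadebov

cell KEL=ta, VEL=ri, GRD=mi, MOD=ta:
underlying: e-milogku-o-pel-tos
1. 0 -> e / C _ C: inserts after position(s) 6, 12: emilogekuopeletos
2. f -> v, k -> g, p -> b, s -> z / V _ V: fires at position(s) 8, 11: emilogeguobeletos
3. f -> v, s -> z, t -> d / V _ V: fires at position(s) 15: emilogeguobeledos
surface: emilogeguobeledos


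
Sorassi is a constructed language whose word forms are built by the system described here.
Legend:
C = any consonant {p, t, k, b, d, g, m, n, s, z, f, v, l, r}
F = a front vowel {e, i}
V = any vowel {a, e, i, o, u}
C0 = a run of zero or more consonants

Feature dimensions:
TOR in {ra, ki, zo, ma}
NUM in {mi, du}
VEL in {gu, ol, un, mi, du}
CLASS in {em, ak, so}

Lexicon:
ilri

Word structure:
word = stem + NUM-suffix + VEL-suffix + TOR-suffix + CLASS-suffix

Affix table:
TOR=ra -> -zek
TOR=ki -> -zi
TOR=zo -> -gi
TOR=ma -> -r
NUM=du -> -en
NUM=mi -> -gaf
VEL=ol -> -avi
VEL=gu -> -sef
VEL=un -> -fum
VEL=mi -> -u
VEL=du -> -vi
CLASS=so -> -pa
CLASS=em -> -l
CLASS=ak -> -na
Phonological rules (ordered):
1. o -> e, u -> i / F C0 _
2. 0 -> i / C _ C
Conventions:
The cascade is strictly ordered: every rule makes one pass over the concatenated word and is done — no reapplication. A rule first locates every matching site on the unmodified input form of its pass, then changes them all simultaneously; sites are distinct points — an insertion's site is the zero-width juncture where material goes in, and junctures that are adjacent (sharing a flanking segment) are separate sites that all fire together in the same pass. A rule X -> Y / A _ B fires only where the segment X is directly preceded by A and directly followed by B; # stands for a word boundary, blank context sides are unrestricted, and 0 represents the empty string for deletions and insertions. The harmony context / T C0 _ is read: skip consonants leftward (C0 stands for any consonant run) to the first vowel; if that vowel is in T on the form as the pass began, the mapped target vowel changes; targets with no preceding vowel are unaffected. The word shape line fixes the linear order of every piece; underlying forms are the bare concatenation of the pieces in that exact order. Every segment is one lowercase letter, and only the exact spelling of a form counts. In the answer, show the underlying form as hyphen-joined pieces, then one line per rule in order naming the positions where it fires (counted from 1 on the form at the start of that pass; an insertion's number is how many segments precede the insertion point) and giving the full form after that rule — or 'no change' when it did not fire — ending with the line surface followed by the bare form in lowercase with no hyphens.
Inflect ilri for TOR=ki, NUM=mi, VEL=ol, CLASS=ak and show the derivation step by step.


underlying: ilri-gaf-avi-zi-na
1. o -> e, u -> i / F C0 _: no change
2. 0 -> i / C _ C: inserts after position(s) 2: ilirigafavizina
surface: ilirigafavizina


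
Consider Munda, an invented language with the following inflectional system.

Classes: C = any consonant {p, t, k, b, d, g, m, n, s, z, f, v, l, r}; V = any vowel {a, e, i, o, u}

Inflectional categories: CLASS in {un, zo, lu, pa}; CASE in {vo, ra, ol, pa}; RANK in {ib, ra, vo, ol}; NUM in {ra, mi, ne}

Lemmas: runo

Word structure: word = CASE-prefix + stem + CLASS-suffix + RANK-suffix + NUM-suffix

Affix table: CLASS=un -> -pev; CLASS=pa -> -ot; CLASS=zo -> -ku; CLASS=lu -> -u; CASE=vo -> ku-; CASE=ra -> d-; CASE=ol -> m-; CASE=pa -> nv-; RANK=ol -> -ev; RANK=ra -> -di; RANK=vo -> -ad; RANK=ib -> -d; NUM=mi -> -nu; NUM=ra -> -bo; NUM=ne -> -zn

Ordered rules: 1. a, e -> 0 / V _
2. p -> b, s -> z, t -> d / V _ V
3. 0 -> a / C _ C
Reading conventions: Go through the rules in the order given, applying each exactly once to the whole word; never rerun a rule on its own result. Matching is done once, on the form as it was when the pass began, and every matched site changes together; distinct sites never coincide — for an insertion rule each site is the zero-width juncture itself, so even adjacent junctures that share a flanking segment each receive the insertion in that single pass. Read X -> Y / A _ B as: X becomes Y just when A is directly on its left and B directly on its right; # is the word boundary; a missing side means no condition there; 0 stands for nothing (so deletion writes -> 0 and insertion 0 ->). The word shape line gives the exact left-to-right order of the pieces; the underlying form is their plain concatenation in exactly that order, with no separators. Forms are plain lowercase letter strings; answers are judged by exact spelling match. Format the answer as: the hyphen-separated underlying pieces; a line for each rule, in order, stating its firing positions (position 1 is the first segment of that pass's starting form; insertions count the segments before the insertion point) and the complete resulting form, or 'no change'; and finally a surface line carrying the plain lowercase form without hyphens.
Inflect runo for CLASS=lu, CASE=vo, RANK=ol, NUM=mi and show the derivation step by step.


underlying: ku-runo-u-ev-nu
1. a, e -> 0 / V _: fires at position(s) 8: kurunouvnu
2. p -> b, s -> z, t -> d / V _ V: no change
3. 0 -> a / C _ C: inserts after position(s) 8: kurunouvanu
surface: kurunouvanu
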